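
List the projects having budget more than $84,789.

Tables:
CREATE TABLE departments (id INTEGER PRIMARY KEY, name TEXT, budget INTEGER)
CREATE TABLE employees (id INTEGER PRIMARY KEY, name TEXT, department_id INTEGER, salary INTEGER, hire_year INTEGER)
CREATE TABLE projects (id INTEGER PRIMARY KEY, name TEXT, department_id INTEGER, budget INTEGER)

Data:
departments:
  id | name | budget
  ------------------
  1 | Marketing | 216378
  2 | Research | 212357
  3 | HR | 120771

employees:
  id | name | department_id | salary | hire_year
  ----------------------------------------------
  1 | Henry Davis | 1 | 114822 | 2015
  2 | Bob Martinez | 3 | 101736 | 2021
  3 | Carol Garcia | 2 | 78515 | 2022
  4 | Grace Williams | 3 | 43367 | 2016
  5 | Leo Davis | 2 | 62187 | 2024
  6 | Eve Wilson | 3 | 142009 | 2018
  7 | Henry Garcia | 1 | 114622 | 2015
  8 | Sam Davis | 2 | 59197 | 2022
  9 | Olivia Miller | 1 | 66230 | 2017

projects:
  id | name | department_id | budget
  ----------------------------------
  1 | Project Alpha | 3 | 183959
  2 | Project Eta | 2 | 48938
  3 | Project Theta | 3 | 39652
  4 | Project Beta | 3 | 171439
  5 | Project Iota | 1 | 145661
SELECT name, budget FROM projects WHERE budget > 84789

Execution result:
name | budget
Project Alpha | 183959
Project Beta | 171439
Project Iota | 145661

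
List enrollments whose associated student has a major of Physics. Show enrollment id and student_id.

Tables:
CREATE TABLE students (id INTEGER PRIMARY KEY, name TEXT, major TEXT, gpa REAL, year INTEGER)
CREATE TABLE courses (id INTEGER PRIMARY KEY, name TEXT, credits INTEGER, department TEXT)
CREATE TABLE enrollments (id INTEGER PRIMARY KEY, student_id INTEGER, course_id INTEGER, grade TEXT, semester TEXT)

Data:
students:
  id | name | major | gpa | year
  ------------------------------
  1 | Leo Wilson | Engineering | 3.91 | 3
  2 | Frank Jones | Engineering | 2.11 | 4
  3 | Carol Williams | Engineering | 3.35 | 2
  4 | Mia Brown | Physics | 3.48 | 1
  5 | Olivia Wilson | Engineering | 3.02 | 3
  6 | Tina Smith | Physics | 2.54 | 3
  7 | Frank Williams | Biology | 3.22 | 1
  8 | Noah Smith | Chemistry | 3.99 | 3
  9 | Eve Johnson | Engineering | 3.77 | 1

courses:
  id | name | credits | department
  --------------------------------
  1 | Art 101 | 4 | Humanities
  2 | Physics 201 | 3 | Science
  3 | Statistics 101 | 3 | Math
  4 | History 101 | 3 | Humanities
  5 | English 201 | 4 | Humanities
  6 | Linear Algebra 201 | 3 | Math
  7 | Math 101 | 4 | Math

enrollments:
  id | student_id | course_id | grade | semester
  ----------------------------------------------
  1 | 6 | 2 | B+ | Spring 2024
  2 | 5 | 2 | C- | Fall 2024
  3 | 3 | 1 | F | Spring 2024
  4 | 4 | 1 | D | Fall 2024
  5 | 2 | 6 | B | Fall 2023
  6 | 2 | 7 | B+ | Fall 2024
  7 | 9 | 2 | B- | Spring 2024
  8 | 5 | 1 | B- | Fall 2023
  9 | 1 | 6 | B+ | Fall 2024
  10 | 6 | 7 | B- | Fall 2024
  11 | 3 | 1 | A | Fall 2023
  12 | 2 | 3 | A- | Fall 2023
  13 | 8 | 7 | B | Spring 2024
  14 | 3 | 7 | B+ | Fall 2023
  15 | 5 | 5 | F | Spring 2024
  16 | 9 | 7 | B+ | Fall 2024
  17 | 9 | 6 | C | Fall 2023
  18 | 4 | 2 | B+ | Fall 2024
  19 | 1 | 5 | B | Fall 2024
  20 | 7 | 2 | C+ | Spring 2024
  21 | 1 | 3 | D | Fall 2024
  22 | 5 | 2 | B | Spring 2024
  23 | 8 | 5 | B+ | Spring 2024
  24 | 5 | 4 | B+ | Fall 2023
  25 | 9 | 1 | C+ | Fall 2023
SELECT id, student_id FROM enrollments WHERE student_id IN (SELECT id FROM students WHERE major = 'Physics')

Execution result:
id | student_id
1 | 6
4 | 4
10 | 6
18 | 4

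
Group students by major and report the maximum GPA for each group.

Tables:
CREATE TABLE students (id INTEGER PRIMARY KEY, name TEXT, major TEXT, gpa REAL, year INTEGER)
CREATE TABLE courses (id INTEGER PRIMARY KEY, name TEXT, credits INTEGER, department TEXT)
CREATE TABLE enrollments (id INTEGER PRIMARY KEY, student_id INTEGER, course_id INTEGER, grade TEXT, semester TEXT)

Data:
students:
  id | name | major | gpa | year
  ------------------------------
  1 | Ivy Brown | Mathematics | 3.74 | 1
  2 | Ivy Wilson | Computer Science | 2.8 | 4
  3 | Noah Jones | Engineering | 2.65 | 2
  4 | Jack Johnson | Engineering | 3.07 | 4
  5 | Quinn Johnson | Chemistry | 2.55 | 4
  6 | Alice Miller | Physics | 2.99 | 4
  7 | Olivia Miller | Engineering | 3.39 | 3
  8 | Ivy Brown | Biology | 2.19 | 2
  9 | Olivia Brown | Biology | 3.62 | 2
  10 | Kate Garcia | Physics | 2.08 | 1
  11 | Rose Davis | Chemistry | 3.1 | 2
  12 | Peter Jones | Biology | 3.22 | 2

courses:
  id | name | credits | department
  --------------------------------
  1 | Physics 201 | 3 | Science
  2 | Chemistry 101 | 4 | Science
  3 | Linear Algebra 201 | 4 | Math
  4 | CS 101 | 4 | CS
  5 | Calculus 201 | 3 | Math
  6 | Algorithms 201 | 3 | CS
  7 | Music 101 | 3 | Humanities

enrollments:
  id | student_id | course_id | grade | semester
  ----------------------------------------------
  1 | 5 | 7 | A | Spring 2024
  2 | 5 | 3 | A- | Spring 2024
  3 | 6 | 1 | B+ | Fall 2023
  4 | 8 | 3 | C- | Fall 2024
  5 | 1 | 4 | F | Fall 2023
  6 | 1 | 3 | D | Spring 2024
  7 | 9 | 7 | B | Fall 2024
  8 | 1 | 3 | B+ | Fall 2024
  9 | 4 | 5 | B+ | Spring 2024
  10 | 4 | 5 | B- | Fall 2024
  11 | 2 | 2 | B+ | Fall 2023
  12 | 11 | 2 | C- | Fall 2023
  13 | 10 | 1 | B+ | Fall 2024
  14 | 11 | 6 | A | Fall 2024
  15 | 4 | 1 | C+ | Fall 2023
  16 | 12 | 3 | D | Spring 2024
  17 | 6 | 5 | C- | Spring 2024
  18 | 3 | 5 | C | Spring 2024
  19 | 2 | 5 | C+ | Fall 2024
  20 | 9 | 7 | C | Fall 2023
SELECT major, MAX(gpa) AS max_gpa FROM students GROUP BY major

Execution result:
major | max_gpa
Biology | 3.62
Chemistry | 3.10
Computer Science | 2.80
Engineering | 3.39
Mathematics | 3.74
Physics | 2.99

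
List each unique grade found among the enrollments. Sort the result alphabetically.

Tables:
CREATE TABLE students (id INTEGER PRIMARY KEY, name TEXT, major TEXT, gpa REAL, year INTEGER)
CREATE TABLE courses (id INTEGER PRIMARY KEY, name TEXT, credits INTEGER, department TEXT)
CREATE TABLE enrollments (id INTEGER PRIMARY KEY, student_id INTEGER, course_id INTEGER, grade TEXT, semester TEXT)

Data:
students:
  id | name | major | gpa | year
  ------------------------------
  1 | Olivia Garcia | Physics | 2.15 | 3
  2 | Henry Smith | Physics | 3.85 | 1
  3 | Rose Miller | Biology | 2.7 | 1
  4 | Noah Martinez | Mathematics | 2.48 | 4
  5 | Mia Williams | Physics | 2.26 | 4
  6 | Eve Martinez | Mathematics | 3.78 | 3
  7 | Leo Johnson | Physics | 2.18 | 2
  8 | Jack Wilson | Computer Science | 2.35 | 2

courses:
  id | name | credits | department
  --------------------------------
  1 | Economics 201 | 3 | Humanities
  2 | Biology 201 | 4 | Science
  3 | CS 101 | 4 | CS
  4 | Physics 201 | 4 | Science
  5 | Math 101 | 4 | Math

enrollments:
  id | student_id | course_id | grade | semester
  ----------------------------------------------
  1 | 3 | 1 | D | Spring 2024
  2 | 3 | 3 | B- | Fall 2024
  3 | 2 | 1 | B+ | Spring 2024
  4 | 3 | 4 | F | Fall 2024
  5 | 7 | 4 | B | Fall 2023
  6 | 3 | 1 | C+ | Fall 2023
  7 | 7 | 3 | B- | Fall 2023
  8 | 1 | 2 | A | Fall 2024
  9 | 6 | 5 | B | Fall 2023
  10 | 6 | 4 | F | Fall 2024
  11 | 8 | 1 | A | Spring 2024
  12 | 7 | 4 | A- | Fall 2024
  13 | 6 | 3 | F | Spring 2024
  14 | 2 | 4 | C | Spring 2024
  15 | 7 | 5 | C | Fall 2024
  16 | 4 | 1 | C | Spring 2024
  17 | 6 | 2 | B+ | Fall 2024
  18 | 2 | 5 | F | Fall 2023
SELECT DISTINCT grade FROM enrollments ORDER BY grade

Execution result:
grade
A
A-
B
B+
B-
C
C+
D
F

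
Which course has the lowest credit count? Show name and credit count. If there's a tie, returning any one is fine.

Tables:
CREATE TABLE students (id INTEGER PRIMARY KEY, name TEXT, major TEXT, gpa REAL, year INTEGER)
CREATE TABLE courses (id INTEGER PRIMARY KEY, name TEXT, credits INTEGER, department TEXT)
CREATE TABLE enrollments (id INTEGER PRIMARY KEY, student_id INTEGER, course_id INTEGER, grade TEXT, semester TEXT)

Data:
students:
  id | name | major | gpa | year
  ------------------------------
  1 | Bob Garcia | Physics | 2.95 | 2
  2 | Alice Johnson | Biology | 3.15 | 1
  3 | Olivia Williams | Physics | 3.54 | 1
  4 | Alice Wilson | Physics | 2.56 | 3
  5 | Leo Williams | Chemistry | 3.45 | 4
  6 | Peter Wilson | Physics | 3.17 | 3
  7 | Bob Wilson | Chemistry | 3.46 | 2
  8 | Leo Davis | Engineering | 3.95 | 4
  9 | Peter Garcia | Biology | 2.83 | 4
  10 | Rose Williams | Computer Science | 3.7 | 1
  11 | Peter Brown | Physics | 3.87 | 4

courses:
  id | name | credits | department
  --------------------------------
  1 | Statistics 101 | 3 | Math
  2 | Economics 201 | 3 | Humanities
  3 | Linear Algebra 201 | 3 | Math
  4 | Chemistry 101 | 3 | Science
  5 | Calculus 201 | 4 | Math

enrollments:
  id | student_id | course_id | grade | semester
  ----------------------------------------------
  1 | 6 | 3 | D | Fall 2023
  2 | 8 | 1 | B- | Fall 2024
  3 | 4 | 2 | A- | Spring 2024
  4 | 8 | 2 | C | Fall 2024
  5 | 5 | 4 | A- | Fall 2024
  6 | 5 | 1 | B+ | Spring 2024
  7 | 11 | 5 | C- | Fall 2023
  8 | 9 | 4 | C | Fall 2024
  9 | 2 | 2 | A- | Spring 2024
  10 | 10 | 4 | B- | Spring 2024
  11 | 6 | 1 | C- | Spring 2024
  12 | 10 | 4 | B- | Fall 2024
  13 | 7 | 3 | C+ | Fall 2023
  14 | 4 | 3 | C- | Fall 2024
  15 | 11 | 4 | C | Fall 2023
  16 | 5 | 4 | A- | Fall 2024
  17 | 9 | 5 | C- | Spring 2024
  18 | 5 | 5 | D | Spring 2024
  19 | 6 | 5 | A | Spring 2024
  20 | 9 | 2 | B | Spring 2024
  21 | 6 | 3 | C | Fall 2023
SELECT name, credits FROM courses ORDER BY credits ASC LIMIT 1

Execution result:
name | credits
Statistics 101 | 3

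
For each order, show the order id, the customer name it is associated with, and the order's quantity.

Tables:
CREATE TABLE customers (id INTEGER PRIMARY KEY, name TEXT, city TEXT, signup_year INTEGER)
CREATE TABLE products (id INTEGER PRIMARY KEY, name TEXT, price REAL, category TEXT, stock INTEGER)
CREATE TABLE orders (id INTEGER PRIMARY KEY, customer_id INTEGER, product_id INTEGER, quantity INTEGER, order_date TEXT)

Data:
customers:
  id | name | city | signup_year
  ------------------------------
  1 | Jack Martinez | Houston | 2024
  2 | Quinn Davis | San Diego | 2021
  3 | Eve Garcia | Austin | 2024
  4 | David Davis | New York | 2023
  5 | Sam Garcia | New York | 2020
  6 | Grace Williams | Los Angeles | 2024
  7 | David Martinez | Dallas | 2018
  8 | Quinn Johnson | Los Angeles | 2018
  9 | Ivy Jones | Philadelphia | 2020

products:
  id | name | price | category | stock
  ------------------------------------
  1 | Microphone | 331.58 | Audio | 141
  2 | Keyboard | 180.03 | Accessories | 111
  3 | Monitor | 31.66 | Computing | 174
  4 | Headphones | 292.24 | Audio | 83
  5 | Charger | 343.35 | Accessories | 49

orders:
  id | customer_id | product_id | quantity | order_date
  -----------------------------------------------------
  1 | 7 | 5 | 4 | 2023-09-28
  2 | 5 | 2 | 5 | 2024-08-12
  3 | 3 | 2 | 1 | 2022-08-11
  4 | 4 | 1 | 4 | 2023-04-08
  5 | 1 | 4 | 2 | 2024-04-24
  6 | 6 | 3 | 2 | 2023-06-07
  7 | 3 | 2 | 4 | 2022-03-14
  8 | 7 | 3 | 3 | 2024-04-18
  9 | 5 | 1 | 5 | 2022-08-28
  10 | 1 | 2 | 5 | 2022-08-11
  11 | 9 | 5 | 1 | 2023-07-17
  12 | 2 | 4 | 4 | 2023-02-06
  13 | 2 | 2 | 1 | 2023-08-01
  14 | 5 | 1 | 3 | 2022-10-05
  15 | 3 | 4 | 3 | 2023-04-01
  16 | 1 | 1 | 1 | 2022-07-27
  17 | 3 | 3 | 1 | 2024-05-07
SELECT c.id, p.name AS customer, c.quantity FROM orders c JOIN customers p ON c.customer_id = p.id

Execution result:
id | customer | quantity
1 | David Martinez | 4
2 | Sam Garcia | 5
3 | Eve Garcia | 1
4 | David Davis | 4
5 | Jack Martinez | 2
6 | Grace Williams | 2
7 | Eve Garcia | 4
8 | David Martinez | 3
9 | Sam Garcia | 5
10 | Jack Martinez | 5
11 | Ivy Jones | 1
12 | Quinn Davis | 4
13 | Quinn Davis | 1
14 | Sam Garcia | 3
15 | Eve Garcia | 3
16 | Jack Martinez | 1
17 | Eve Garcia | 1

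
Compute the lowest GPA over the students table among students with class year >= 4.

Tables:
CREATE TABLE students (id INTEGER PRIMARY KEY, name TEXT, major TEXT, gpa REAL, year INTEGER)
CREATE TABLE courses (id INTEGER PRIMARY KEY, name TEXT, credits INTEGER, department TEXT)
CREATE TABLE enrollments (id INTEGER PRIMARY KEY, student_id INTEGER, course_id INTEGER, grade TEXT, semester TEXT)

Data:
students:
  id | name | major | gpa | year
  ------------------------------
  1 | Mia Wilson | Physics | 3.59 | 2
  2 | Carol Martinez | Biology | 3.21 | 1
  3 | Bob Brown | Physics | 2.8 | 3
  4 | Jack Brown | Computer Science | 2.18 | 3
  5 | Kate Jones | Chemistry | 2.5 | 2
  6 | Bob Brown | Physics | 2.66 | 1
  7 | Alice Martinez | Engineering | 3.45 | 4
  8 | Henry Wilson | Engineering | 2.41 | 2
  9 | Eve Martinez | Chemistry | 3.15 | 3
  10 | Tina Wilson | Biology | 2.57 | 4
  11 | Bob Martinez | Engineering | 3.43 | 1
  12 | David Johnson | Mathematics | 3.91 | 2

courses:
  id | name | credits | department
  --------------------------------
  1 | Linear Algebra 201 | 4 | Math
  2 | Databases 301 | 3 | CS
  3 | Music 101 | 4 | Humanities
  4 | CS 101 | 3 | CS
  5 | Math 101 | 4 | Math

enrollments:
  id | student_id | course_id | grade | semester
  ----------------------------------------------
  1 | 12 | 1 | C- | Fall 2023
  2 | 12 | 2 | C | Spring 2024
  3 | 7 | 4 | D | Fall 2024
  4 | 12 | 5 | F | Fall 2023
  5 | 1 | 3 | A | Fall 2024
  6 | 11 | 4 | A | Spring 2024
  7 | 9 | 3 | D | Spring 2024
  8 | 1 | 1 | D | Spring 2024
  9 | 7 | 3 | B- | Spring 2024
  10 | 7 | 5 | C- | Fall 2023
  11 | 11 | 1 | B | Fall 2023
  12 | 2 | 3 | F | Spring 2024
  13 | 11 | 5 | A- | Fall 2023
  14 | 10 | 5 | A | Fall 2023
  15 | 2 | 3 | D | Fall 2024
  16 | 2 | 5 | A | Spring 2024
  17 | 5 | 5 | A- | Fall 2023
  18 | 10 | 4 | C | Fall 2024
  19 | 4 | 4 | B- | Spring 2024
SELECT MIN(gpa) FROM students WHERE year >= 4

Execution result:
2.57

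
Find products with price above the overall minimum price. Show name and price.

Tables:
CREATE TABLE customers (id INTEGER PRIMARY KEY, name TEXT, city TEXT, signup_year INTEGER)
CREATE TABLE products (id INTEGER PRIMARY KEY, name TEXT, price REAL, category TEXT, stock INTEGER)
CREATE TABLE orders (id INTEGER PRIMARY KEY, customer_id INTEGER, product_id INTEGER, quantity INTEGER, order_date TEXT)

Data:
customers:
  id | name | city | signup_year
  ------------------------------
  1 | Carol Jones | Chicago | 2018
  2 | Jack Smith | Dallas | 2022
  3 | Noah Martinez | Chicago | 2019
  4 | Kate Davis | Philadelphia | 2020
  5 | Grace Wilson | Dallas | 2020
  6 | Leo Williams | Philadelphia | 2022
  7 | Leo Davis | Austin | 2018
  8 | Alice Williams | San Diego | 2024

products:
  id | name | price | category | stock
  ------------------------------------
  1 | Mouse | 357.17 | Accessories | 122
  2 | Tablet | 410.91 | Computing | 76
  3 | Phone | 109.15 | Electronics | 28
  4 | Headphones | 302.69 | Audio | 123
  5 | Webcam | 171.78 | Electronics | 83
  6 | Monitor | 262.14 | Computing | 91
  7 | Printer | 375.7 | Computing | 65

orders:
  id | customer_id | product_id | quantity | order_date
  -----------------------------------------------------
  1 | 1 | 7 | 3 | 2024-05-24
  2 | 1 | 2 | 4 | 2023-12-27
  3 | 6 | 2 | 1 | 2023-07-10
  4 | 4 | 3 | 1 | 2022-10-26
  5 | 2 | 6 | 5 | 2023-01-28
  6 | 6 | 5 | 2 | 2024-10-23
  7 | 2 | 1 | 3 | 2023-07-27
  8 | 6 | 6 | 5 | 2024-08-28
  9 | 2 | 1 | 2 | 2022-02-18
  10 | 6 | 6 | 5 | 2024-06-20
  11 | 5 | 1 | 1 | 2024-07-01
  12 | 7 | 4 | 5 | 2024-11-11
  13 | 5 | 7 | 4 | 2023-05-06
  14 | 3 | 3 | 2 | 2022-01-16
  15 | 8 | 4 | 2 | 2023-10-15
SELECT name, price FROM products WHERE price > (SELECT MIN(price) FROM products)

Execution result:
name | price
Mouse | 357.17
Tablet | 410.91
Headphones | 302.69
Webcam | 171.78
Monitor | 262.14
Printer | 375.70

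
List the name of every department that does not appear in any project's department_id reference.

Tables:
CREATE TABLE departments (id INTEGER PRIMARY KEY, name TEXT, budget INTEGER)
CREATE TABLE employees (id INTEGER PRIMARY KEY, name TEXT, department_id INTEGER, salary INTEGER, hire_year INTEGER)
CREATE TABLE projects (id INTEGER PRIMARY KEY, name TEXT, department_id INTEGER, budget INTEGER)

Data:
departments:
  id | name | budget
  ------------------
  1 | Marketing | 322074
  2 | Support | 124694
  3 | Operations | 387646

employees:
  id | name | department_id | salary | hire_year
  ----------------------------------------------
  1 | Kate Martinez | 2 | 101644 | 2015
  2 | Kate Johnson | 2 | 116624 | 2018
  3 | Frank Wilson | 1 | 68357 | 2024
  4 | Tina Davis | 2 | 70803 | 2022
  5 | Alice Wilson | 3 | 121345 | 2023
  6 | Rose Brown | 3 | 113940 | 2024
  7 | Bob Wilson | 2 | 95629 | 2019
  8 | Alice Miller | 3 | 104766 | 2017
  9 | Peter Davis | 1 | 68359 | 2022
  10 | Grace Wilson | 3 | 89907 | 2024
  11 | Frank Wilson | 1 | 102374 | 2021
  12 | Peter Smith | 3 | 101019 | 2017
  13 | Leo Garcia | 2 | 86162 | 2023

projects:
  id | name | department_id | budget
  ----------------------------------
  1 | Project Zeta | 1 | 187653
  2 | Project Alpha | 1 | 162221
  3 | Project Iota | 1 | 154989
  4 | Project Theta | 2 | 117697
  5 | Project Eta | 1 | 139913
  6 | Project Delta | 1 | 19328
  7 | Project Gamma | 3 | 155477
SELECT p.name FROM departments p LEFT JOIN projects c ON c.department_id = p.id WHERE c.id IS NULL

Execution result:
(no rows)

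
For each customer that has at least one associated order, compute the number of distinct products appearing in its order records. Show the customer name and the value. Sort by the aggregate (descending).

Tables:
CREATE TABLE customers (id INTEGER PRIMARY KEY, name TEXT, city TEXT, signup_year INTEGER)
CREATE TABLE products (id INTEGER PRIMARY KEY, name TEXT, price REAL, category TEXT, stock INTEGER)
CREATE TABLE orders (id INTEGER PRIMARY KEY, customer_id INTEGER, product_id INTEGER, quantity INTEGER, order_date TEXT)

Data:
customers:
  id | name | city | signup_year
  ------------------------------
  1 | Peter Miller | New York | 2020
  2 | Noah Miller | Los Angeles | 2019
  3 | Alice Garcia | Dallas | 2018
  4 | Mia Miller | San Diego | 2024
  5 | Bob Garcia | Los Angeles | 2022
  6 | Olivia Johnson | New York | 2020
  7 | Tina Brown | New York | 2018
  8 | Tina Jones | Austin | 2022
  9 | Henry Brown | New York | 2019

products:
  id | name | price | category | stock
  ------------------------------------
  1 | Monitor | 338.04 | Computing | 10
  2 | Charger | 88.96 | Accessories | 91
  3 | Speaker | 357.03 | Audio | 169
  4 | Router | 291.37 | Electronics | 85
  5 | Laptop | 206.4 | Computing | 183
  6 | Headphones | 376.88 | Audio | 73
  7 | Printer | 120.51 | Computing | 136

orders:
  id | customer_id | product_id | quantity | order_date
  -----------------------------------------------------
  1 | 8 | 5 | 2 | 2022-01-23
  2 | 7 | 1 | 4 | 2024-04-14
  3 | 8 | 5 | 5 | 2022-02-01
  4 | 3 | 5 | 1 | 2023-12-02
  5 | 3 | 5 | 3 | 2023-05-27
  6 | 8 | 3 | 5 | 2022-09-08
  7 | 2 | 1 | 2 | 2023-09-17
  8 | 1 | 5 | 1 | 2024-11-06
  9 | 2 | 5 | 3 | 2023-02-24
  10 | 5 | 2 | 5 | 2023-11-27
SELECT p.name, COUNT(DISTINCT c.product_id) AS distinct_product_count FROM orders c JOIN customers p ON c.customer_id = p.id GROUP BY p.id, p.name ORDER BY distinct_product_count DESC

Execution result:
name | distinct_product_count
Noah Miller | 2
Tina Jones | 2
Peter Miller | 1
Alice Garcia | 1
Bob Garcia | 1
Tina Brown | 1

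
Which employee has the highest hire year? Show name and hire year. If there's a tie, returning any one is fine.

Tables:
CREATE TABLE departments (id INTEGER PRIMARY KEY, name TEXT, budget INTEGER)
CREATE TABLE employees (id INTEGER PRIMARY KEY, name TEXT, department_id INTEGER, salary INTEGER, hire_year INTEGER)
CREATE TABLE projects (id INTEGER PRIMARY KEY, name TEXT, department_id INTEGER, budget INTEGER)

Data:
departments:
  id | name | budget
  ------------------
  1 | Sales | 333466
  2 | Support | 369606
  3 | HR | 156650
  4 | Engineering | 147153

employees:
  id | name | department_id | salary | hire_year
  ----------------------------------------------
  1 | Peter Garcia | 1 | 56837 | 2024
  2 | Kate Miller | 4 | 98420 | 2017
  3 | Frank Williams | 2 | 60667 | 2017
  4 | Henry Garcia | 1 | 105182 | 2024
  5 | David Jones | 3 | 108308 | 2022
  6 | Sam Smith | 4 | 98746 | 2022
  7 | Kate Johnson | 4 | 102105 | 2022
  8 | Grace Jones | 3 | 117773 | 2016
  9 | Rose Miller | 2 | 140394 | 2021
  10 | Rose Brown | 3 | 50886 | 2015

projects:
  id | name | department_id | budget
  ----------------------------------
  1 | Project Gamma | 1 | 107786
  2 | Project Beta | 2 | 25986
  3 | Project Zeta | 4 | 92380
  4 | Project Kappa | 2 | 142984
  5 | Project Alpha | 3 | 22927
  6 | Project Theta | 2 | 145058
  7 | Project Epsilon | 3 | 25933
SELECT name, hire_year FROM employees ORDER BY hire_year DESC LIMIT 1

Execution result:
name | hire_year
Peter Garcia | 2024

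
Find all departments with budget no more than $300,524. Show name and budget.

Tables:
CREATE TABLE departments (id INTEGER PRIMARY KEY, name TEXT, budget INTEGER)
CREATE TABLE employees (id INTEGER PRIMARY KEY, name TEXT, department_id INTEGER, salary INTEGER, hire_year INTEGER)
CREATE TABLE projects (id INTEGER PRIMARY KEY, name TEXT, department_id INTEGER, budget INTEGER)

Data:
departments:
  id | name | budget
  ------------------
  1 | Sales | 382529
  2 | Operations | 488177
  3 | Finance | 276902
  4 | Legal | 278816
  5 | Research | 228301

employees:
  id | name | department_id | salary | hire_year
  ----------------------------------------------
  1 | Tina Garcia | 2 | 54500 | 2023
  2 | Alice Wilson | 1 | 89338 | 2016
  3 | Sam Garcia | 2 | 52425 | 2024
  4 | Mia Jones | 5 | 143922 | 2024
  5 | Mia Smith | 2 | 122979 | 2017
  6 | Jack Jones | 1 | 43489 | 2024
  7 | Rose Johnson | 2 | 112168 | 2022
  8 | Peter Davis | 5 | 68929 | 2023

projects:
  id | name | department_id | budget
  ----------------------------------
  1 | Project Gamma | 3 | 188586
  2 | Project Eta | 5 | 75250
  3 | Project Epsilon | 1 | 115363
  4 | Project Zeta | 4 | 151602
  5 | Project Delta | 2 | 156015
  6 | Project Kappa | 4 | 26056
SELECT name, budget FROM departments WHERE budget <= 300524

Execution result:
name | budget
Finance | 276902
Legal | 278816
Research | 228301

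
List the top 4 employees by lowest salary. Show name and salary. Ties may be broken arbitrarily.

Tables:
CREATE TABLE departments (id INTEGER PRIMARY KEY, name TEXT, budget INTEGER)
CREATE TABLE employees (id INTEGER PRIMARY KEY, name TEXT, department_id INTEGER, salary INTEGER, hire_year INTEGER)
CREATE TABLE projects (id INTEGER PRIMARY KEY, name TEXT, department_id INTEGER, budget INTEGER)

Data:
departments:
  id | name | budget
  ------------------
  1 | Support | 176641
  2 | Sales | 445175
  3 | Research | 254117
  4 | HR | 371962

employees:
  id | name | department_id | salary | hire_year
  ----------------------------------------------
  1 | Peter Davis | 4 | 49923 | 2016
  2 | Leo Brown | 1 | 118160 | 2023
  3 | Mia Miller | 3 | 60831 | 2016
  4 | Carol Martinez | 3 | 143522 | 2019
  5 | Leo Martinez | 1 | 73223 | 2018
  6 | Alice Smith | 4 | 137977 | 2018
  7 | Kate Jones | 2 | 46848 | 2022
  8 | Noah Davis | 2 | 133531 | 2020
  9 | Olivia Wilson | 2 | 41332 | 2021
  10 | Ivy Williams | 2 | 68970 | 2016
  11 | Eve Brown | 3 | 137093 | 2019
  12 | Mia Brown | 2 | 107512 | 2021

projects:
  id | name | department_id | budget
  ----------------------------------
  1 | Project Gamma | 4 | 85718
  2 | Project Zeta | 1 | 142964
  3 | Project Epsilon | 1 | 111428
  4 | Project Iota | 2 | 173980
SELECT name, salary FROM employees ORDER BY salary ASC LIMIT 4

Execution result:
name | salary
Olivia Wilson | 41332
Kate Jones | 46848
Peter Davis | 49923
Mia Miller | 60831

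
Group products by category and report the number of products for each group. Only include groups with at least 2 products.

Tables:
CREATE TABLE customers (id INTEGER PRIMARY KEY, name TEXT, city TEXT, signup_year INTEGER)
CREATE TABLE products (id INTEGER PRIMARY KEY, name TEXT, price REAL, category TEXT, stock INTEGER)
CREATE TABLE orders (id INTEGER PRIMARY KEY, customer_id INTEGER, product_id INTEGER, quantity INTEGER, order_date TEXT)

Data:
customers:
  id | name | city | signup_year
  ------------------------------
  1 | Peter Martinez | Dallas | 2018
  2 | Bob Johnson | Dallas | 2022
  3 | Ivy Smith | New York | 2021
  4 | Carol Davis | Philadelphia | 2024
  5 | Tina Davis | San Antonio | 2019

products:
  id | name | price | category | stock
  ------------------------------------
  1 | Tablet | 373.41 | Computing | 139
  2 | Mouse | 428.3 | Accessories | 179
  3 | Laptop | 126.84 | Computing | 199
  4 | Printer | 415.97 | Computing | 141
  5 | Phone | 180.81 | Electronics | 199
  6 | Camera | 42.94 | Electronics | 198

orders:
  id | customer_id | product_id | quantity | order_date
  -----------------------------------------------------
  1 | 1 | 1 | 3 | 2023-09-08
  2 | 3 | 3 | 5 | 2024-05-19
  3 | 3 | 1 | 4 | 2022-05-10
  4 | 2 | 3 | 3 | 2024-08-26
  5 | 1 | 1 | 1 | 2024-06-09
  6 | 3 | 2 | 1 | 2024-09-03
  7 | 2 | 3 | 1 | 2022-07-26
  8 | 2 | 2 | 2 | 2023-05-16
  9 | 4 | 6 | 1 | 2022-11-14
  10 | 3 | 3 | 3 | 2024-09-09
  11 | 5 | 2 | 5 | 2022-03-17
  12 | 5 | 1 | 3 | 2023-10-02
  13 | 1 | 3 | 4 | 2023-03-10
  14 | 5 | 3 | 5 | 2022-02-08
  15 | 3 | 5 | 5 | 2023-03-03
SELECT category, COUNT(*) AS n FROM products GROUP BY category HAVING COUNT(*) >= 2

Execution result:
category | n
Computing | 3
Electronics | 2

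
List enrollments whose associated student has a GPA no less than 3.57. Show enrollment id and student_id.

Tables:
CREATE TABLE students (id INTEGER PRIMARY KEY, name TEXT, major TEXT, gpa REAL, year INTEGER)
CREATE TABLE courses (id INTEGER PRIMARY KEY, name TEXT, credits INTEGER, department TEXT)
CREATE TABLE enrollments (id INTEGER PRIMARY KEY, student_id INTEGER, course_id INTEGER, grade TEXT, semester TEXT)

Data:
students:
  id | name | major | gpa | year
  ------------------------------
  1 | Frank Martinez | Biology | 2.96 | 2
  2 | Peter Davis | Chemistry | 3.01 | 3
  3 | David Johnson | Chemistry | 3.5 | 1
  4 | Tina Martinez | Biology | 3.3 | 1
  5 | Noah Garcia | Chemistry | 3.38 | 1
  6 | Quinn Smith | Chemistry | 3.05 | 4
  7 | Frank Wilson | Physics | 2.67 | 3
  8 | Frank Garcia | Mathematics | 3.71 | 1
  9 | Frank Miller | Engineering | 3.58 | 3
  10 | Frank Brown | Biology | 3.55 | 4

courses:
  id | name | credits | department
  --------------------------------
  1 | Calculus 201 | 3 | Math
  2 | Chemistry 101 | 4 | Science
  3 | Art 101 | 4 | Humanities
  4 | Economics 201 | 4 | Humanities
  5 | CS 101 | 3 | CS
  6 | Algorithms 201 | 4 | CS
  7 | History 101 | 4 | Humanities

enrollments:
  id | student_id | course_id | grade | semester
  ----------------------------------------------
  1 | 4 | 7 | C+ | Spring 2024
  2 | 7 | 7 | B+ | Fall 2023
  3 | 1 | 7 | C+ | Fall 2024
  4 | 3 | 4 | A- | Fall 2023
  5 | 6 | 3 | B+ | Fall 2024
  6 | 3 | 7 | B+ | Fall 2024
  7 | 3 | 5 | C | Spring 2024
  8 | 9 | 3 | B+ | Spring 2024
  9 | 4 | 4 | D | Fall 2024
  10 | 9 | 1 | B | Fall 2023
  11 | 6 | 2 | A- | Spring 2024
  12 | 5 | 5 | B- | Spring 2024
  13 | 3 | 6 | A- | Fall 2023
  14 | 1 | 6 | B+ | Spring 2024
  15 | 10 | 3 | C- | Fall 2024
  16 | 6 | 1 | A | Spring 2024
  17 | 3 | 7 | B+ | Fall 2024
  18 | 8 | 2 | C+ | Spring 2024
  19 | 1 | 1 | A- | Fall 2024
SELECT id, student_id FROM enrollments WHERE student_id IN (SELECT id FROM students WHERE gpa >= 3.57)

Execution result:
id | student_id
8 | 9
10 | 9
18 | 8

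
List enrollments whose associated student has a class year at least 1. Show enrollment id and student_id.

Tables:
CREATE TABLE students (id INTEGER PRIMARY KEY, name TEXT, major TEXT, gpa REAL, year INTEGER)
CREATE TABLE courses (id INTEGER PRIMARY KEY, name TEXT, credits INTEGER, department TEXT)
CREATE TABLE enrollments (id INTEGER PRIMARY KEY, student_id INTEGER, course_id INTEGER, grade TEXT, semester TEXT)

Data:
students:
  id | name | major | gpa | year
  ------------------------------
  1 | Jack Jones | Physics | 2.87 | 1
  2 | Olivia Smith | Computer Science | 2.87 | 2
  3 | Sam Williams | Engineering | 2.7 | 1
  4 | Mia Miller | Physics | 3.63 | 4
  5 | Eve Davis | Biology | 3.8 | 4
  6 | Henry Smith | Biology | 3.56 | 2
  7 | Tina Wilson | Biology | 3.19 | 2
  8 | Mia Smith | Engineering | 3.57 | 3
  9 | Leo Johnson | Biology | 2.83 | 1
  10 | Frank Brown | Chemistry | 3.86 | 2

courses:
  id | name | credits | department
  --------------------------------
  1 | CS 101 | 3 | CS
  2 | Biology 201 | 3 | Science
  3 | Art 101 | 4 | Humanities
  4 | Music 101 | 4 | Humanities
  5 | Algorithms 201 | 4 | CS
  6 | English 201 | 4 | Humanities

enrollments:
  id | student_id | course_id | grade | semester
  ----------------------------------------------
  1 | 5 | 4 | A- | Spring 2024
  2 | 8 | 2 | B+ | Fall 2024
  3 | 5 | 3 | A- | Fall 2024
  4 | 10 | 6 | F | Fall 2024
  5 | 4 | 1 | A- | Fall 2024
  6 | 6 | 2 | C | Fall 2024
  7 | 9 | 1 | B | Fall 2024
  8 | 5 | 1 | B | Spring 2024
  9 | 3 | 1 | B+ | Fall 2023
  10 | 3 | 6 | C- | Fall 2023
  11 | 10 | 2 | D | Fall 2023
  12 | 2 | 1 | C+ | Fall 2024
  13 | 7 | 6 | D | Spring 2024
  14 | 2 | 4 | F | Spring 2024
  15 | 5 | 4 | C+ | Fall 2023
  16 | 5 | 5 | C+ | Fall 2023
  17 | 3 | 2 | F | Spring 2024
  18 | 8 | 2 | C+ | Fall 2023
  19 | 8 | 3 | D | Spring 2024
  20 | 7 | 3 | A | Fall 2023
SELECT id, student_id FROM enrollments WHERE student_id IN (SELECT id FROM students WHERE year >= 1)

Execution result:
id | student_id
1 | 5
2 | 8
3 | 5
4 | 10
5 | 4
6 | 6
7 | 9
8 | 5
9 | 3
10 | 3
11 | 10
12 | 2
13 | 7
14 | 2
15 | 5
16 | 5
17 | 3
18 | 8
19 | 8
20 | 7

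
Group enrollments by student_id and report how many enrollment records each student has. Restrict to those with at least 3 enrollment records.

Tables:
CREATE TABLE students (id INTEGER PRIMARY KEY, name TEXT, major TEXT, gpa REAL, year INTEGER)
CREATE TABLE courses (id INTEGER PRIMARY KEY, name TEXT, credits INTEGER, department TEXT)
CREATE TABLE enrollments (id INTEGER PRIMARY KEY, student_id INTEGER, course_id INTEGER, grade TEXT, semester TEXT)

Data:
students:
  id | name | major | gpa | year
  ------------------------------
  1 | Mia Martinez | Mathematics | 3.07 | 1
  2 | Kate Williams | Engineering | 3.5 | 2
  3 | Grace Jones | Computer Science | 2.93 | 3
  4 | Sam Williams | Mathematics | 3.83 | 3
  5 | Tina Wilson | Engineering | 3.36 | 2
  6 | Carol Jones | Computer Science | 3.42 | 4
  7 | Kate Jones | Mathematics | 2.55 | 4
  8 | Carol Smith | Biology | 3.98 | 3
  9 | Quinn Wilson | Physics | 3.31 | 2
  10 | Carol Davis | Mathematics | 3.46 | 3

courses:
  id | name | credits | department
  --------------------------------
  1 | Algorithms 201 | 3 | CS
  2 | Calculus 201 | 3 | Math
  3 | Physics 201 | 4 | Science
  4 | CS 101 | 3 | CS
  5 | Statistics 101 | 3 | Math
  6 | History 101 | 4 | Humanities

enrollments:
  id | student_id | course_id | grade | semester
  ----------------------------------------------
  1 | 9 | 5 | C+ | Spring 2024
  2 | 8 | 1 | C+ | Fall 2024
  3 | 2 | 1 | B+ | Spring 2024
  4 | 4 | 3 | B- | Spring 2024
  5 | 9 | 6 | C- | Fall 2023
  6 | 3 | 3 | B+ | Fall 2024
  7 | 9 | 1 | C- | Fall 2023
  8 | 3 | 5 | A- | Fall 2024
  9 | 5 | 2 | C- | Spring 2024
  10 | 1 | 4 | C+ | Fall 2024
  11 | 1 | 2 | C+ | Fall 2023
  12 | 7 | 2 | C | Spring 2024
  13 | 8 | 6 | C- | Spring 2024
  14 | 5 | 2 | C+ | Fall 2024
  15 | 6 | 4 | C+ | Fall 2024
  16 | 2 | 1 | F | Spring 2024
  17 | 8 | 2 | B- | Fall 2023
SELECT student_id, COUNT(*) AS enrollment_count FROM enrollments GROUP BY student_id HAVING COUNT(*) >= 3

Execution result:
student_id | enrollment_count
8 | 3
9 | 3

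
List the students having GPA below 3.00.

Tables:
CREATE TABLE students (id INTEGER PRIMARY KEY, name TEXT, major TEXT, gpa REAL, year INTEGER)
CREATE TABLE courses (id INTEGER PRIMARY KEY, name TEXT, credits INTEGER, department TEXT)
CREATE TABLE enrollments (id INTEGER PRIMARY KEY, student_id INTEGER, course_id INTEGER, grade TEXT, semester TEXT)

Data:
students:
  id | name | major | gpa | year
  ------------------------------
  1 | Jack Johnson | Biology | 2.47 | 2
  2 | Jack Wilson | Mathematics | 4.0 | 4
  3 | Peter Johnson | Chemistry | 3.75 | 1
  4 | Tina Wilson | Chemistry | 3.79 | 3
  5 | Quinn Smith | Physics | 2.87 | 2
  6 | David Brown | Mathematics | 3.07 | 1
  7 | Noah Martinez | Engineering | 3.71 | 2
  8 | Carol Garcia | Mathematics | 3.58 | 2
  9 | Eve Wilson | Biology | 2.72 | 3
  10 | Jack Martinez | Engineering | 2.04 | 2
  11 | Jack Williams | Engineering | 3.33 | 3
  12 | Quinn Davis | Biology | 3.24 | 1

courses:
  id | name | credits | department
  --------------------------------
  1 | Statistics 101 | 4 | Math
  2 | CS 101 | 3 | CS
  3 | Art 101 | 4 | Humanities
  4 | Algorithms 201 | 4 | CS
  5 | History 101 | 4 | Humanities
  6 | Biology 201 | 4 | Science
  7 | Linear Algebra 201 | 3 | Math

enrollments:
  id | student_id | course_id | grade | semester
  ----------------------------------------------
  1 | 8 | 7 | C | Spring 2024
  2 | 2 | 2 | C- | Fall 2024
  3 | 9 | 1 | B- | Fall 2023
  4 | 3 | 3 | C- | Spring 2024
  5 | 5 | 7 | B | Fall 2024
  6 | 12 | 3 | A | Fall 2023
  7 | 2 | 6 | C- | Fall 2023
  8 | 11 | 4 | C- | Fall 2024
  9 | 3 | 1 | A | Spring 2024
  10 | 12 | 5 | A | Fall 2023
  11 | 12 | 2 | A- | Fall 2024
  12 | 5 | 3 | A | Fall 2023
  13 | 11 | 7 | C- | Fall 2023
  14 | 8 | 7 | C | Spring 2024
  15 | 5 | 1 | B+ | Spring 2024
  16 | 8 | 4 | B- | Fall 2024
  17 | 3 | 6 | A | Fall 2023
SELECT name, gpa FROM students WHERE gpa < 3.0

Execution result:
name | gpa
Jack Johnson | 2.47
Quinn Smith | 2.87
Eve Wilson | 2.72
Jack Martinez | 2.04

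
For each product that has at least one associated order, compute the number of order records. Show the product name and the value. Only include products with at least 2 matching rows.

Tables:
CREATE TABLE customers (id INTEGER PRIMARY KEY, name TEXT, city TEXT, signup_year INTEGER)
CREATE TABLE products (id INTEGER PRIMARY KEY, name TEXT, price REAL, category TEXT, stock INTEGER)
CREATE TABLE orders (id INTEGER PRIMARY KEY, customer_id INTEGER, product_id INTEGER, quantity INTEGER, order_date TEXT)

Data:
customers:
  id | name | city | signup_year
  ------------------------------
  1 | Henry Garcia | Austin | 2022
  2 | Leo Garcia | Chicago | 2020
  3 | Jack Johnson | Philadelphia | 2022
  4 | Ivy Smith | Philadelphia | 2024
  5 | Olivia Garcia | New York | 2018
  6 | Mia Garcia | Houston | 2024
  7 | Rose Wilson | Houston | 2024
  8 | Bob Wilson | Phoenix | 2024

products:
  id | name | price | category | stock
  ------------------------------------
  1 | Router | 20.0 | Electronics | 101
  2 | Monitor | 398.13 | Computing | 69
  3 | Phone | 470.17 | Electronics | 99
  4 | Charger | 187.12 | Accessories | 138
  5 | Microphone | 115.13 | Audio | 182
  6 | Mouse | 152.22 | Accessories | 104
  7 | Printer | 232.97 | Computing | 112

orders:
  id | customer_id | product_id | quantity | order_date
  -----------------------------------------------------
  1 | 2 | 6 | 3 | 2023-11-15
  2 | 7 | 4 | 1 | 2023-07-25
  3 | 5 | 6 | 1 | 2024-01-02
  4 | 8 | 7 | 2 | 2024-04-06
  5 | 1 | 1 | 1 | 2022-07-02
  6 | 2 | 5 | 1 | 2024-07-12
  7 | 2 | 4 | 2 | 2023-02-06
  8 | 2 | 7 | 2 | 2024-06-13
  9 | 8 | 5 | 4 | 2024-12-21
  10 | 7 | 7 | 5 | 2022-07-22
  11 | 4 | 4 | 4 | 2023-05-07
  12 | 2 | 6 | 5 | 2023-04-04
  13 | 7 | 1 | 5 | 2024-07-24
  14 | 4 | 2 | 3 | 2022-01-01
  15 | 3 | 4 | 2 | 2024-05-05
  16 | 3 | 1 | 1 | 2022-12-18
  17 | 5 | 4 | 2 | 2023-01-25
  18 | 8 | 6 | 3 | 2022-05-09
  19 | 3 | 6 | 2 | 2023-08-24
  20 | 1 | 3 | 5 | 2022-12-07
SELECT p.name, COUNT(*) AS n FROM orders c JOIN products p ON c.product_id = p.id GROUP BY p.id, p.name HAVING COUNT(*) >= 2

Execution result:
name | n
Router | 3
Charger | 5
Microphone | 2
Mouse | 5
Printer | 3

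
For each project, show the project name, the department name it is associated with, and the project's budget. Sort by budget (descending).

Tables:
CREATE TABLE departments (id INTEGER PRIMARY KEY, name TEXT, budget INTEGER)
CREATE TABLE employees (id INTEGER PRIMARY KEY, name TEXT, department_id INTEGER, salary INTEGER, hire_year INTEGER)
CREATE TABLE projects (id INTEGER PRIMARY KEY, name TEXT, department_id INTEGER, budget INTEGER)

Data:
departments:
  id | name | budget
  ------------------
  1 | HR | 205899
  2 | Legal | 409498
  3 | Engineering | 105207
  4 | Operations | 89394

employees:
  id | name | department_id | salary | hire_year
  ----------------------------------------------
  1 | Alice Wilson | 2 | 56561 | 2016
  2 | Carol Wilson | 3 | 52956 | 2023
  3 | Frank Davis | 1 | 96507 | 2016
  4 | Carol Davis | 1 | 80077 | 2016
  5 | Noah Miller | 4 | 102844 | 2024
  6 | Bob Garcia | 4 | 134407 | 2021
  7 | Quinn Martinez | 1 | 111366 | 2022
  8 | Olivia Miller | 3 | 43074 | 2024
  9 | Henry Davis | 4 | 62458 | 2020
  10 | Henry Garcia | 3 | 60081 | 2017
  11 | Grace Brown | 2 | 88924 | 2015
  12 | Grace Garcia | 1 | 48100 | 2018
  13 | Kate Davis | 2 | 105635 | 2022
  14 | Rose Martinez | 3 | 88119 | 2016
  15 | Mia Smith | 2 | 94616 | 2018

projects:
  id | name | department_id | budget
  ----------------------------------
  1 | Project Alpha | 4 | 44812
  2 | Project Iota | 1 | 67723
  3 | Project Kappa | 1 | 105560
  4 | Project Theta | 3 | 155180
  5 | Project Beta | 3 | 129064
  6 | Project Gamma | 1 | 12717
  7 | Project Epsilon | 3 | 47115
SELECT c.name, p.name AS department, c.budget FROM projects c JOIN departments p ON c.department_id = p.id ORDER BY c.budget DESC

Execution result:
name | department | budget
Project Theta | Engineering | 155180
Project Beta | Engineering | 129064
Project Kappa | HR | 105560
Project Iota | HR | 67723
Project Epsilon | Engineering | 47115
Project Alpha | Operations | 44812
Project Gamma | HR | 12717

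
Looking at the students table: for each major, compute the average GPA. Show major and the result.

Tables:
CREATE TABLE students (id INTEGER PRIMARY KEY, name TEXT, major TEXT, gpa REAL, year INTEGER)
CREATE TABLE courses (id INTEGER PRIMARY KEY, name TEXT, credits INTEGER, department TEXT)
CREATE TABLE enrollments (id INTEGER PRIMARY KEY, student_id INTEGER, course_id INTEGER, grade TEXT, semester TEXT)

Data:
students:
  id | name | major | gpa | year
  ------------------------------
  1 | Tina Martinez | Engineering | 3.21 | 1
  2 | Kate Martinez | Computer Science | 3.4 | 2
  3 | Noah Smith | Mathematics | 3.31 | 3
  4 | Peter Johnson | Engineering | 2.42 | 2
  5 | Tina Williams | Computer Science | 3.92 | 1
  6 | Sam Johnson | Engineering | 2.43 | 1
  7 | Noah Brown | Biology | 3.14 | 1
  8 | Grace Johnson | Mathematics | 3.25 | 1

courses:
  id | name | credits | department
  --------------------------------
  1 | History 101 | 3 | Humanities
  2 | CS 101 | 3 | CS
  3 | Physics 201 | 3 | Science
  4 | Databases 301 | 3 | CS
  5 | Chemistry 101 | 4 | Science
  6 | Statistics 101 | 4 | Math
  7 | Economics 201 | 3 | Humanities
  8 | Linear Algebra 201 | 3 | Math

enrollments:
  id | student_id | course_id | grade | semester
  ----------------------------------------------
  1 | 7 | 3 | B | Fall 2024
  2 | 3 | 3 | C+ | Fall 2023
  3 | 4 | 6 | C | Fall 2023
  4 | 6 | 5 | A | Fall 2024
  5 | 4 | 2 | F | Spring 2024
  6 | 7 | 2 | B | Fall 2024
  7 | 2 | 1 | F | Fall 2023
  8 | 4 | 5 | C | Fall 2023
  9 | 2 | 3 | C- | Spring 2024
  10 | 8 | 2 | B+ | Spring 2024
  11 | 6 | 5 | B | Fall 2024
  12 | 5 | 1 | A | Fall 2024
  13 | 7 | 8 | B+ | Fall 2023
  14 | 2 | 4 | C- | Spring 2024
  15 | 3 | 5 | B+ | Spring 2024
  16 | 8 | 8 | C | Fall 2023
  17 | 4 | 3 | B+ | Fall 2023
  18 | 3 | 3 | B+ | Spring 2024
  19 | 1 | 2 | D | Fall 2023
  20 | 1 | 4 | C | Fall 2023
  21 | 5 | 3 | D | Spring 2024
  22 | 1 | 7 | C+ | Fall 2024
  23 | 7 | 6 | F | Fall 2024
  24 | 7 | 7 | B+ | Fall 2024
SELECT major, AVG(gpa) AS avg_gpa FROM students GROUP BY major

Execution result:
major | avg_gpa
Biology | 3.14
Computer Science | 3.66
Engineering | 2.69
Mathematics | 3.28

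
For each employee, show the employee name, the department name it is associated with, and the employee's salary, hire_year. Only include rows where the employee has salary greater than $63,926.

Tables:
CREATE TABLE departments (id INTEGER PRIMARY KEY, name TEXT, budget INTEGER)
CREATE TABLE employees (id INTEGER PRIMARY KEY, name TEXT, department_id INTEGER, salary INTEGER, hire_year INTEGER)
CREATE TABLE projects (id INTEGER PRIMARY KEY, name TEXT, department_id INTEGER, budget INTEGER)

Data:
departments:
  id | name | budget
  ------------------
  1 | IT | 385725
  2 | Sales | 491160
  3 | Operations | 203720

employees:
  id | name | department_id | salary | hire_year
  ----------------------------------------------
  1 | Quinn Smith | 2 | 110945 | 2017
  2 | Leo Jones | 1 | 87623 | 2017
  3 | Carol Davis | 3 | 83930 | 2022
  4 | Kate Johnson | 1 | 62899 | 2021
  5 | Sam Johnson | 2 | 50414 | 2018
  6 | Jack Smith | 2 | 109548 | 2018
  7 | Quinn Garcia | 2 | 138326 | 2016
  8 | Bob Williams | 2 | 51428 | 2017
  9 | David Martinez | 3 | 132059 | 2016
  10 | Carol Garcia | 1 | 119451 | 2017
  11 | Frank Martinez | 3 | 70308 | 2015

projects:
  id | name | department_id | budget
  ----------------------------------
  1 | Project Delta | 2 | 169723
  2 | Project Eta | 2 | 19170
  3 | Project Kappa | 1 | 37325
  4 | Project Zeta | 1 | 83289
SELECT c.name, p.name AS department, c.salary, c.hire_year FROM employees c JOIN departments p ON c.department_id = p.id WHERE c.salary > 63926

Execution result:
name | department | salary | hire_year
Quinn Smith | Sales | 110945 | 2017
Leo Jones | IT | 87623 | 2017
Carol Davis | Operations | 83930 | 2022
Jack Smith | Sales | 109548 | 2018
Quinn Garcia | Sales | 138326 | 2016
David Martinez | Operations | 132059 | 2016
Carol Garcia | IT | 119451 | 2017
Frank Martinez | Operations | 70308 | 2015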